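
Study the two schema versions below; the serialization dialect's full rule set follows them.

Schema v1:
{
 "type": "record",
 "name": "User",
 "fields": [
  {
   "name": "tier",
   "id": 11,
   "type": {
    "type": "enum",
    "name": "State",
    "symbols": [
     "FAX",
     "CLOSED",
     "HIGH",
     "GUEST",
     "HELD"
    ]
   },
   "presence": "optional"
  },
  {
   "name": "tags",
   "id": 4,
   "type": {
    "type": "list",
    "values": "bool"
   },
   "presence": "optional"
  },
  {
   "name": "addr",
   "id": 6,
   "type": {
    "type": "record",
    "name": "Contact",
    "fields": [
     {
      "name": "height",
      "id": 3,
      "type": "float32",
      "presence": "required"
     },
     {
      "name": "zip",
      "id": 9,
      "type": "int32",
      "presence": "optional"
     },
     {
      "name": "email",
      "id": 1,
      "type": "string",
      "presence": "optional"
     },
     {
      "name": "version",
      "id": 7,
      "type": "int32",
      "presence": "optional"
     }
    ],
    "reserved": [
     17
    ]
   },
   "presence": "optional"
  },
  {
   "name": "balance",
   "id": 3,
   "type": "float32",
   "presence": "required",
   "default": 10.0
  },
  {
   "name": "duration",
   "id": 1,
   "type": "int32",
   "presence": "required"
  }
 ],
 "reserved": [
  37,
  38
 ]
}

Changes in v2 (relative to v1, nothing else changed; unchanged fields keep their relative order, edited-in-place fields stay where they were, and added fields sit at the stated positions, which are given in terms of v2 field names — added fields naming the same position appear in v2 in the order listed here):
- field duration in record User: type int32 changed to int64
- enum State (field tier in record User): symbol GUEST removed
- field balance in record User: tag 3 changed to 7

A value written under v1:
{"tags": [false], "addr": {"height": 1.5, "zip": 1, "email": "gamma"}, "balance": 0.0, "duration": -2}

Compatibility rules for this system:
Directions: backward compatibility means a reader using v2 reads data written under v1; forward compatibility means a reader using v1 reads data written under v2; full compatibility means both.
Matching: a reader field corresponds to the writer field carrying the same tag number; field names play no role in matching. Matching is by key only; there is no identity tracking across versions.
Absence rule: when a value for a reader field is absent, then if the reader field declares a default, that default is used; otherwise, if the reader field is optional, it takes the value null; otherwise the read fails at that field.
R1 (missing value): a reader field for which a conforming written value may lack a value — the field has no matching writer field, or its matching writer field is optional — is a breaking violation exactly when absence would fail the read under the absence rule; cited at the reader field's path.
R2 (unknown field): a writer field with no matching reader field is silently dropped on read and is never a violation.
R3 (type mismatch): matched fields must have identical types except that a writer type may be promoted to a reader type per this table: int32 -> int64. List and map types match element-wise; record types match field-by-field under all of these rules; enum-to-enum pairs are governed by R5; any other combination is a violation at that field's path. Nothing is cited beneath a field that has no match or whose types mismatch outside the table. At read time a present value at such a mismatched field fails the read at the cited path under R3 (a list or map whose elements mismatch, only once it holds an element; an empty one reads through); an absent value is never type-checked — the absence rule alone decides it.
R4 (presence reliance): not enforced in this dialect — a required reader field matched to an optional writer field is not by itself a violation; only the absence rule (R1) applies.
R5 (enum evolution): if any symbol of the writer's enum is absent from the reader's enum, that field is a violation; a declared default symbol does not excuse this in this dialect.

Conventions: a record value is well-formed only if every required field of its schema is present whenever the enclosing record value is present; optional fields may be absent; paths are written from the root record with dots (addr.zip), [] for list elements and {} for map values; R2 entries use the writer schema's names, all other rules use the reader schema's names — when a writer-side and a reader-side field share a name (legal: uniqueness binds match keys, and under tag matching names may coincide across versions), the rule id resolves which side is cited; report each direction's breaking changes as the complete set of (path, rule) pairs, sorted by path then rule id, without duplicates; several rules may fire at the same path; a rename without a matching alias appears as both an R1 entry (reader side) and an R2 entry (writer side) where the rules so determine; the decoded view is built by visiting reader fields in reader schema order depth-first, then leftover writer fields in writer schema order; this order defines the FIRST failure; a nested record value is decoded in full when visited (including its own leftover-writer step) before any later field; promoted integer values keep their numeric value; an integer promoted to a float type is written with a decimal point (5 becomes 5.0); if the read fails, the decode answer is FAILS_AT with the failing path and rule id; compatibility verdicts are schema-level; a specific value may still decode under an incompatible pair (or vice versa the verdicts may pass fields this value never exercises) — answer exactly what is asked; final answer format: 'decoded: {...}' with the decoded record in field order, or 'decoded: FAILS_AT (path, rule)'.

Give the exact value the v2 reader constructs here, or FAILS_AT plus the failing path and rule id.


each type pair in User: writer, then reader
decode walk for User under reader schema v2:
  tier := null (absent, optional -> null)
  tags := [false]
  addr.height := 1.5
  addr.zip := 1
  addr.email := "gamma"
  addr.version := null (absent, optional -> null)
  balance := 10.0 (absent -> default)
  duration := -2 (int32 -> int64)
  writer balance: unknown -> dropped
  => decoded: {"tier": null, "tags": [false], "addr": {"height": 1.5, "zip": 1, "email": "gamma", "version": null}, "balance": 10.0, "duration": -2}
the rest of the User diff is inert for this question:
  field duration in record User: type int32 changed to int64 -> a verdict-level change on User — the shown value reads the same
  enum State (field tier in record User): symbol GUEST removed -> a verdict-level change on User — the shown value reads the same

decoded: {"tier": null, "tags": [false], "addr": {"height": 1.5, "zip": 1, "email": "gamma", "version": null}, "balance": 10.0, "duration": -2}


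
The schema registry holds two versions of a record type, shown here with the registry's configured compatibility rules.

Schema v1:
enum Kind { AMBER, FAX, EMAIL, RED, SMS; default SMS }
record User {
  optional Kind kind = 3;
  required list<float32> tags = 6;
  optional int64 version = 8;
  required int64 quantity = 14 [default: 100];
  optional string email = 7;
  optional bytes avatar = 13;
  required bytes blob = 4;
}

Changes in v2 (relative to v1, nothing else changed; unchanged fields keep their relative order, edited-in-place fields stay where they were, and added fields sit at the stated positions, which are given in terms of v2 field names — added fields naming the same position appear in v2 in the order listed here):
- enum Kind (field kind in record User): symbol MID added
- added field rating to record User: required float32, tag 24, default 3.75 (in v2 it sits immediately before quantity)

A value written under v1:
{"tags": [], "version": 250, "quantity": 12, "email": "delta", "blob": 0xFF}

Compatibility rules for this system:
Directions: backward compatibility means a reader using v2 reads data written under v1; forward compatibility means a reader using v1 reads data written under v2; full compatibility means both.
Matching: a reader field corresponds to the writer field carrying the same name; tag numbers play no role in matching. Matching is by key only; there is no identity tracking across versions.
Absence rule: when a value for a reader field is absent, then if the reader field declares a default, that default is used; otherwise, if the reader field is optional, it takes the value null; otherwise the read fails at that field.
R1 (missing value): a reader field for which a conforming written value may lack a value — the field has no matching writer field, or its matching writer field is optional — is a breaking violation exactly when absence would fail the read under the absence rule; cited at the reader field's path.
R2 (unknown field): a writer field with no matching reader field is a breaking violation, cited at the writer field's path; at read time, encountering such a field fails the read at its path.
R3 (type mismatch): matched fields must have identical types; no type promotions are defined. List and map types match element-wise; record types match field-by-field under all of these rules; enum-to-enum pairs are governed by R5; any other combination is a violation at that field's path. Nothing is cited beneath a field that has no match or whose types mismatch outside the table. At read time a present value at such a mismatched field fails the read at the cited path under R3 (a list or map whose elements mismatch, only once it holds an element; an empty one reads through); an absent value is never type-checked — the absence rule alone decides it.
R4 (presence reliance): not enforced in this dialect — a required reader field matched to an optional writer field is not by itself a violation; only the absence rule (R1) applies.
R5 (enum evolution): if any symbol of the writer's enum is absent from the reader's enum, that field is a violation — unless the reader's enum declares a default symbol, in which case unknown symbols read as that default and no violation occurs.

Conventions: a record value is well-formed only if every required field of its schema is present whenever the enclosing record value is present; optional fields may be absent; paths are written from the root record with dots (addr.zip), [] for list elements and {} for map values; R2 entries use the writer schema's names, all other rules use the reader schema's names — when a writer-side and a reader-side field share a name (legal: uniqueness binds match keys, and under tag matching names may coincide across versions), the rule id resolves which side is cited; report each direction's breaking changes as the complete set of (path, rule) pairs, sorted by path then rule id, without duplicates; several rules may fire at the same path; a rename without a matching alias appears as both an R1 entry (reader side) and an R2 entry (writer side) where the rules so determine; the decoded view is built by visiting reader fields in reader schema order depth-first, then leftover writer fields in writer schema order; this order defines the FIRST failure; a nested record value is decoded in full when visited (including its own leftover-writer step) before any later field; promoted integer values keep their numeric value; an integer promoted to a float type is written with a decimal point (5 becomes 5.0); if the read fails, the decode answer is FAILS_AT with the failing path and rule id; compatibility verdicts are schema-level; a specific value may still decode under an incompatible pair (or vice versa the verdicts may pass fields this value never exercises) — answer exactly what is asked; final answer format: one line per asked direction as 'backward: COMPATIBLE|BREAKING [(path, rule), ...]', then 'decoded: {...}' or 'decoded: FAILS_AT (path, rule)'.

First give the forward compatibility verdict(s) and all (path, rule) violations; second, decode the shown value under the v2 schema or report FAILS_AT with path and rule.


the writer's type comes first in each User pair
forward analysis of User with v1 as reader and v2 as writer:
  kind: paired with writer kind (Kind -> Kind; writer optional)
  tags: paired with writer tags (list<float32> -> list<float32>; writer required)
  version: paired with writer version (int64 -> int64; writer optional)
  quantity: paired with writer quantity (int64 -> int64; writer required)
  email: paired with writer email (string -> string; writer optional)
  avatar: paired with writer avatar (bytes -> bytes; writer optional)
  blob: paired with writer blob (bytes -> bytes; writer required)
  writer field rating has no reader counterpart
  rule R2 violated at rating
  forward on User therefore BREAKING (1)
decode walk for User under reader schema v2:
  kind := null (absent, optional -> null)
  tags := []
  version := 250
  rating := 3.75 (absent -> default)
  quantity := 12
  email := "delta"
  avatar := null (absent, optional -> null)
  blob := 0xFF
  => decoded: {"kind": null, "tags": [], "version": 250, "rating": 3.75, "quantity": 12, "email": "delta", "avatar": null, "blob": 0xFF}
checking off the User differences that do not matter here:
  enum Kind (field kind in record User): symbol MID added -> inert for the asked User verdict: nothing fires

forward: BREAKING [(rating, R2)]; decoded: {"kind": null, "tags": [], "version": 250, "rating": 3.75, "quantity": 12, "email": "delta", "avatar": null, "blob": 0xFF}


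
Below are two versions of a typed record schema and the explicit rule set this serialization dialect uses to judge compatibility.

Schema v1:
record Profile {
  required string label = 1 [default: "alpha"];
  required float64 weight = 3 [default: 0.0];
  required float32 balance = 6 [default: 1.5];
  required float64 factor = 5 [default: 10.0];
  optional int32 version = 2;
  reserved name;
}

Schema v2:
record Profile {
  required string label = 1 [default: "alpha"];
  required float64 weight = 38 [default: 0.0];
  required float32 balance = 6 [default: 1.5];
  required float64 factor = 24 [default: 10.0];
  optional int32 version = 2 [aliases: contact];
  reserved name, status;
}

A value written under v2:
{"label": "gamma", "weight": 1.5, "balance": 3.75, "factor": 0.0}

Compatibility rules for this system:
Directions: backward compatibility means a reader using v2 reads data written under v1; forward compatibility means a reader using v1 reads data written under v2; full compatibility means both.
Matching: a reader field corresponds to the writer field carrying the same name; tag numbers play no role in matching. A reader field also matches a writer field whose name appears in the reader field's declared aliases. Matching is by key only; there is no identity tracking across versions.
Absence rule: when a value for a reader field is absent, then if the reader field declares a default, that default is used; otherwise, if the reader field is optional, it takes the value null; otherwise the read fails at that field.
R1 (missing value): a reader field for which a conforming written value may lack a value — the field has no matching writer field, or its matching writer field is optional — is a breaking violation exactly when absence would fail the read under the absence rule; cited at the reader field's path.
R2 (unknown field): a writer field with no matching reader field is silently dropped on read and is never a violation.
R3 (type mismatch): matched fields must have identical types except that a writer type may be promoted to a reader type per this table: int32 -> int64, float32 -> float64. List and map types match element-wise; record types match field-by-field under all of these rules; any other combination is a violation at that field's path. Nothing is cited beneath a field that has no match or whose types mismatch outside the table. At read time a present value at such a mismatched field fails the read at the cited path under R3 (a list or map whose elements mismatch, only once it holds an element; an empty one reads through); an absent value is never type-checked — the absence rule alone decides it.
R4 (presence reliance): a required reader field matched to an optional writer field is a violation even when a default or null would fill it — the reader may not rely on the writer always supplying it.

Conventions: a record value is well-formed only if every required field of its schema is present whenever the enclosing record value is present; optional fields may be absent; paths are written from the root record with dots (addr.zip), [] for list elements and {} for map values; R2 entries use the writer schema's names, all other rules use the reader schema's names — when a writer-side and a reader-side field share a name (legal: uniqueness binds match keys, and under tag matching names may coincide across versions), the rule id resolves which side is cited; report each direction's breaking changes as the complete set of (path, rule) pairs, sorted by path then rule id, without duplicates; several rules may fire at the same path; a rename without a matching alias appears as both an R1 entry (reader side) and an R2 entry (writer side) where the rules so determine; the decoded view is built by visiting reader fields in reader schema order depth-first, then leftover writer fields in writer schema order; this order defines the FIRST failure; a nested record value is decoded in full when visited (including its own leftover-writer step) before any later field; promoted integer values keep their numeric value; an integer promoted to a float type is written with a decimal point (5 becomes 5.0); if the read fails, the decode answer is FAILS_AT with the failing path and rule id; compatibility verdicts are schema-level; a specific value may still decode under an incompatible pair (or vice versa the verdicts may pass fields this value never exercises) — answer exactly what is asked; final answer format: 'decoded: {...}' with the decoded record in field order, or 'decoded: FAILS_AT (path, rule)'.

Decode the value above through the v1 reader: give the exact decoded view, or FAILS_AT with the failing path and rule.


decoded: {"label": "gamma", "weight": 1.5, "balance": 3.75, "factor": 0.0, "version": null}

the writer's type comes first in each Profile pair
migrating the Profile value to v1:
  label := "gamma"
  weight := 1.5
  balance := 3.75
  factor := 0.0
  version := null (absent, optional -> null)
  => decoded: {"label": "gamma", "weight": 1.5, "balance": 3.75, "factor": 0.0, "version": null}
checking off the Profile differences that do not matter here:
  field weight in record Profile: tag 3 changed to 38 -> triggers nothing under the printed rules; the Profile answer is the same either way
  field factor in record Profile: tag 5 changed to 24 -> triggers nothing under the printed rules; the Profile answer is the same either way


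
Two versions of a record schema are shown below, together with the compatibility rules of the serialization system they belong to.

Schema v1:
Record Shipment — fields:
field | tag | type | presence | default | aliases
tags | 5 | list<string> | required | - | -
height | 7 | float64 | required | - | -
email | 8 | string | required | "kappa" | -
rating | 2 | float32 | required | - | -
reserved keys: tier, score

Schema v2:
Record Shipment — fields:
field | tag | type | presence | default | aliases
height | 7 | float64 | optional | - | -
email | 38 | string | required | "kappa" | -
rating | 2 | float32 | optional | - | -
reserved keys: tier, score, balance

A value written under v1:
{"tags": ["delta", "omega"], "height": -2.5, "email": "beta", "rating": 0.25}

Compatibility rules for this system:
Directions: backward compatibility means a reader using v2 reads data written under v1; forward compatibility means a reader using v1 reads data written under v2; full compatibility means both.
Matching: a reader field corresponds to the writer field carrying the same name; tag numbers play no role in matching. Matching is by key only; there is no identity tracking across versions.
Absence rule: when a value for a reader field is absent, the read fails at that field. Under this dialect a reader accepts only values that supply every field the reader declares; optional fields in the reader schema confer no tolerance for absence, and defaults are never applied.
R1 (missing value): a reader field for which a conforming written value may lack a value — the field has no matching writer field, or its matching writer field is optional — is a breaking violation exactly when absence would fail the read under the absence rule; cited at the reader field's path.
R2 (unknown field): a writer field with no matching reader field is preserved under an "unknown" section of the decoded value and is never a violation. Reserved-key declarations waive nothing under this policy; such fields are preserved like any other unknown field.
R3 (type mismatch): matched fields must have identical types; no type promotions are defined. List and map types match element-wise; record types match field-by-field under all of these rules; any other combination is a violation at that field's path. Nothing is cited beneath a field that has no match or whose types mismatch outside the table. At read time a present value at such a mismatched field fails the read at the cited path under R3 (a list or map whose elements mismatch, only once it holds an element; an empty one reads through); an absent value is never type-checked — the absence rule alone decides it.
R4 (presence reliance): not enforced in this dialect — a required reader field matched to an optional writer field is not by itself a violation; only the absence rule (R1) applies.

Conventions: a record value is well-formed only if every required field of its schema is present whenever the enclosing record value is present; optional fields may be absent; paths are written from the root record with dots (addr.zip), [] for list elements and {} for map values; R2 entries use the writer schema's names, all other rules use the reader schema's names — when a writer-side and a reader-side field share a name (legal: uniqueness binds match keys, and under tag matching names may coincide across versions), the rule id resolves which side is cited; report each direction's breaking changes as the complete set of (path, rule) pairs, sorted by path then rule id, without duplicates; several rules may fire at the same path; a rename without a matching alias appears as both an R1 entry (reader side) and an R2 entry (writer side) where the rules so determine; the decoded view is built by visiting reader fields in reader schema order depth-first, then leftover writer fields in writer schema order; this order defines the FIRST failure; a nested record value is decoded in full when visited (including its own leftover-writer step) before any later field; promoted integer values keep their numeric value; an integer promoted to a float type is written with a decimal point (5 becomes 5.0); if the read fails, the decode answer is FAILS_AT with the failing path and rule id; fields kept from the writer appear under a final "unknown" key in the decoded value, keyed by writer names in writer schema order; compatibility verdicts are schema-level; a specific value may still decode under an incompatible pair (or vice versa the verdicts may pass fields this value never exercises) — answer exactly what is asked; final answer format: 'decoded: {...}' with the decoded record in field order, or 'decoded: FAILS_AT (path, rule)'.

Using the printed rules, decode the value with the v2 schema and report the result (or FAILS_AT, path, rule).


decoded: {"height": -2.5, "email": "beta", "rating": 0.25, "unknown": {"tags": ["delta", "omega"]}}

arrows below run writer -> reader for Shipment
migrating the Shipment value to v2:
  height := -2.5
  email := "beta"
  rating := 0.25
  writer tags: kept under "unknown"
  => decoded: {"height": -2.5, "email": "beta", "rating": 0.25, "unknown": {"tags": ["delta", "omega"]}}
remaining Shipment differences; none change what is asked:
  field height in record Shipment: required changed to optional -> schema-level compatibility only; this Shipment value's decode is unchanged
  field email in record Shipment: tag 8 changed to 38 -> triggers nothing under the printed rules; the Shipment answer is the same either way
  field rating in record Shipment: required changed to optional -> schema-level compatibility only; this Shipment value's decode is unchanged


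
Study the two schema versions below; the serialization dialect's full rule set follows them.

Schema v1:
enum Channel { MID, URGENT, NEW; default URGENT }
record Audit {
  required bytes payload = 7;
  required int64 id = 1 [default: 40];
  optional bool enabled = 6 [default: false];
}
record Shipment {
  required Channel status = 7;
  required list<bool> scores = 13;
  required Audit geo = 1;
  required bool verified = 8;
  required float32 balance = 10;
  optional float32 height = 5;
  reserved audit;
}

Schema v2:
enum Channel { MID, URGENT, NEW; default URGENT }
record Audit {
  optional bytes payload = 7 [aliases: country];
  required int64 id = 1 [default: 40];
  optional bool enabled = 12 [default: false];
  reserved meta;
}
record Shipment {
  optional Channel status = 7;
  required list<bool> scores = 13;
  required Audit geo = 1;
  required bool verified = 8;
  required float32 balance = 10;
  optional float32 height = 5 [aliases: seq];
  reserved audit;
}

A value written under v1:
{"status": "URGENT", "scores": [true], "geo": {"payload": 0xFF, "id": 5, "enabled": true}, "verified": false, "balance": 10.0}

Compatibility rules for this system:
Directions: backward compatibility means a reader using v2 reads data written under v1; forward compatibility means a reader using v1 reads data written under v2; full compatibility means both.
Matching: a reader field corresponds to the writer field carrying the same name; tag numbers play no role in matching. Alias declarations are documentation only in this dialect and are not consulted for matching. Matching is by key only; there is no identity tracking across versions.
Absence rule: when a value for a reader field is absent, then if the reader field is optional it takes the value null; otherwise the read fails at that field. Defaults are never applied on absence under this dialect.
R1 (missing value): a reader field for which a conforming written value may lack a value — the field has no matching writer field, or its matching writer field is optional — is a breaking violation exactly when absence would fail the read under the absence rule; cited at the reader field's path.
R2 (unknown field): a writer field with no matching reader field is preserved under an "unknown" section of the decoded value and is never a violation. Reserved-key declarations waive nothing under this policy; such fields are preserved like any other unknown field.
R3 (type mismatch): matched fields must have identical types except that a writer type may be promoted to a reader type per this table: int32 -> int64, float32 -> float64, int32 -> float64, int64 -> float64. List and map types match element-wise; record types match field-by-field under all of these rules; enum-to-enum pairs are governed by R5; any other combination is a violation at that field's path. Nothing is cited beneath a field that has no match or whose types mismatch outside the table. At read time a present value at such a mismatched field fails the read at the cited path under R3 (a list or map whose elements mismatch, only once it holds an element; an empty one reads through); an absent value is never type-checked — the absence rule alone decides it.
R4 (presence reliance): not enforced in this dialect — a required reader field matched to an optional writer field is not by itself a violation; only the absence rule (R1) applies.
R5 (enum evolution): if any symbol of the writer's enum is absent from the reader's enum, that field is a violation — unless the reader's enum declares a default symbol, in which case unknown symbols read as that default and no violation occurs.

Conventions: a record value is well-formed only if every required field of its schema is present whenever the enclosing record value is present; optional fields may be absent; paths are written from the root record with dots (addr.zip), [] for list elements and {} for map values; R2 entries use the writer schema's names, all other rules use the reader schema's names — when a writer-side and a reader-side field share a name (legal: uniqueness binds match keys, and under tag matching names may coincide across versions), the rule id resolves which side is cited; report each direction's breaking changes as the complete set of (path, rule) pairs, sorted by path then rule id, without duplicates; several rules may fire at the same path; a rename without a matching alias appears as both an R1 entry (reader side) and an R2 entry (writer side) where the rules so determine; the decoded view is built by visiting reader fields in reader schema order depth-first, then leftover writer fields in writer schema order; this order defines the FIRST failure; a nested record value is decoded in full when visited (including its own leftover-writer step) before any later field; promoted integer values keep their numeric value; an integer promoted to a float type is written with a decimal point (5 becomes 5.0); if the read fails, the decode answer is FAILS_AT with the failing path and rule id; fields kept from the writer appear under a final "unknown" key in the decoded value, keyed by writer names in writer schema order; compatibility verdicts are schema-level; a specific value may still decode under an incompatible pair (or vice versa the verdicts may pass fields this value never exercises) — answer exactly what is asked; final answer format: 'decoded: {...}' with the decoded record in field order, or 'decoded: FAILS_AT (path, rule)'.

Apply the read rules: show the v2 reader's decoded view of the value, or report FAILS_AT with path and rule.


decoded: {"status": "URGENT", "scores": [true], "geo": {"payload": 0xFF, "id": 5, "enabled": true}, "verified": false, "balance": 10.0, "height": null}

arrows below run writer -> reader for Shipment
decoding the Shipment value with the v2 reader:
  status := "URGENT"
  scores := [true]
  geo.payload := 0xFF
  geo.id := 5
  geo.enabled := true
  verified := false
  balance := 10.0
  height := null (not supplied -> null)
  => decoded: {"status": "URGENT", "scores": [true], "geo": {"payload": 0xFF, "id": 5, "enabled": true}, "verified": false, "balance": 10.0, "height": null}
remaining Shipment differences; none change what is asked:
  field payload in record Audit: required changed to optional -> shifts the Shipment verdicts, not this decode
  field status in record Shipment: required changed to optional -> shifts the Shipment verdicts, not this decode
  field enabled in record Audit: tag 6 changed to 12 -> no rule fires on it and the decoded Shipment view is identical with or without it


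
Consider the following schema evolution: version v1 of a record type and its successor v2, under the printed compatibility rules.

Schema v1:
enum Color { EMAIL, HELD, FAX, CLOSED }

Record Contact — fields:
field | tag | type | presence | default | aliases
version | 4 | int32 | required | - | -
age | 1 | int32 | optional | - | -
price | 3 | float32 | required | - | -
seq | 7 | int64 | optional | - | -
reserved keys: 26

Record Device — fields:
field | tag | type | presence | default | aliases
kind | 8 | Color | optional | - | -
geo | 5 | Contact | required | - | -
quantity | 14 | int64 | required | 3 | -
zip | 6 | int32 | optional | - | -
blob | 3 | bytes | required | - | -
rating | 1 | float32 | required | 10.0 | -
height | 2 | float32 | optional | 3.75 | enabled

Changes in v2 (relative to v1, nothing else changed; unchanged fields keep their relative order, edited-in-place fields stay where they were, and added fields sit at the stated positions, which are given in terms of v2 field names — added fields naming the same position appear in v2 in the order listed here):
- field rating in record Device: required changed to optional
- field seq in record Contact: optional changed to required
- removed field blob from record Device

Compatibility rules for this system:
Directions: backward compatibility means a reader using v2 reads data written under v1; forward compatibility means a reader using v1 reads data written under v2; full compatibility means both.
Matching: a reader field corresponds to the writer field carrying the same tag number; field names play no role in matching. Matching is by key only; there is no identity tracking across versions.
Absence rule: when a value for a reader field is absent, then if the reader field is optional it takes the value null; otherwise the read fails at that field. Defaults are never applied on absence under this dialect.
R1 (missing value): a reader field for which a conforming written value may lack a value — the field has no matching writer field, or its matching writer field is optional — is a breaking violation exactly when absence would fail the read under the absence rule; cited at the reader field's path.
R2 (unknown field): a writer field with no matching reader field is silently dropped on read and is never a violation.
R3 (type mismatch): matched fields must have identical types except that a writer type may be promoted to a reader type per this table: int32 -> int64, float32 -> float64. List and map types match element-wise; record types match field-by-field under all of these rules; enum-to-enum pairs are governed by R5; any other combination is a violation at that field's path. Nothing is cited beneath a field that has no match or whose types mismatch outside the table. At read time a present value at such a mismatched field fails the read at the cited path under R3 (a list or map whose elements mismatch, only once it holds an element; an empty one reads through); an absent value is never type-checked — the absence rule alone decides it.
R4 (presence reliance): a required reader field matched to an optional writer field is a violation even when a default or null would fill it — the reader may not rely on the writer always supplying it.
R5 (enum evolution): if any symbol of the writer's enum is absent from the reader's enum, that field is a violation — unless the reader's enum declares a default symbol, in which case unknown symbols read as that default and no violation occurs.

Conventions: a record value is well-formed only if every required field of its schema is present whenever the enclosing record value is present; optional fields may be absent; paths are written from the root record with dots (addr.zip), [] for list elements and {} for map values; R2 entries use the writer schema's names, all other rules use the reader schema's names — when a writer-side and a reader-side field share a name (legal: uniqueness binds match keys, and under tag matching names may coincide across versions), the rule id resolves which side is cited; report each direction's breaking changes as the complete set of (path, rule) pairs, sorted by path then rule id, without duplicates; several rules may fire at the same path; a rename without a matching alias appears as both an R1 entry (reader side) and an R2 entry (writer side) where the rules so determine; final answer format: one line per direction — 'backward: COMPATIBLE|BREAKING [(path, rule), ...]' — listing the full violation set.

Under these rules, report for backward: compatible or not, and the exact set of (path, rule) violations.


each type pair in Device: writer, then reader
backward analysis of Device with v2 as reader and v1 as writer:
  kind: paired with writer kind (Color -> Color; writer optional)
  geo: paired with writer geo (Contact -> Contact; writer required)
  quantity: paired with writer quantity (int64 -> int64; writer required)
  zip: paired with writer zip (int32 -> int32; writer optional)
  rating: paired with writer rating (float32 -> float32; writer required)
  height: paired with writer height (float32 -> float32; writer optional)
  writer field blob has no reader counterpart
  geo.version: paired with writer geo.version (int32 -> int32; writer required)
  geo.age: paired with writer geo.age (int32 -> int32; writer optional)
  geo.price: paired with writer geo.price (float32 -> float32; writer required)
  geo.seq: paired with writer geo.seq (int64 -> int64; writer optional)
  R1 fires at geo.seq
  R4 fires at geo.seq
  => backward verdict for Device: BREAKING, 2 violation(s)
remaining Device differences; none change what is asked:
  field rating in record Device: required changed to optional -> affects forward compatibility only, which is not asked
  removed field blob from record Device -> affects forward compatibility only, which is not asked

backward: BREAKING [(geo.seq, R1), (geo.seq, R4)]


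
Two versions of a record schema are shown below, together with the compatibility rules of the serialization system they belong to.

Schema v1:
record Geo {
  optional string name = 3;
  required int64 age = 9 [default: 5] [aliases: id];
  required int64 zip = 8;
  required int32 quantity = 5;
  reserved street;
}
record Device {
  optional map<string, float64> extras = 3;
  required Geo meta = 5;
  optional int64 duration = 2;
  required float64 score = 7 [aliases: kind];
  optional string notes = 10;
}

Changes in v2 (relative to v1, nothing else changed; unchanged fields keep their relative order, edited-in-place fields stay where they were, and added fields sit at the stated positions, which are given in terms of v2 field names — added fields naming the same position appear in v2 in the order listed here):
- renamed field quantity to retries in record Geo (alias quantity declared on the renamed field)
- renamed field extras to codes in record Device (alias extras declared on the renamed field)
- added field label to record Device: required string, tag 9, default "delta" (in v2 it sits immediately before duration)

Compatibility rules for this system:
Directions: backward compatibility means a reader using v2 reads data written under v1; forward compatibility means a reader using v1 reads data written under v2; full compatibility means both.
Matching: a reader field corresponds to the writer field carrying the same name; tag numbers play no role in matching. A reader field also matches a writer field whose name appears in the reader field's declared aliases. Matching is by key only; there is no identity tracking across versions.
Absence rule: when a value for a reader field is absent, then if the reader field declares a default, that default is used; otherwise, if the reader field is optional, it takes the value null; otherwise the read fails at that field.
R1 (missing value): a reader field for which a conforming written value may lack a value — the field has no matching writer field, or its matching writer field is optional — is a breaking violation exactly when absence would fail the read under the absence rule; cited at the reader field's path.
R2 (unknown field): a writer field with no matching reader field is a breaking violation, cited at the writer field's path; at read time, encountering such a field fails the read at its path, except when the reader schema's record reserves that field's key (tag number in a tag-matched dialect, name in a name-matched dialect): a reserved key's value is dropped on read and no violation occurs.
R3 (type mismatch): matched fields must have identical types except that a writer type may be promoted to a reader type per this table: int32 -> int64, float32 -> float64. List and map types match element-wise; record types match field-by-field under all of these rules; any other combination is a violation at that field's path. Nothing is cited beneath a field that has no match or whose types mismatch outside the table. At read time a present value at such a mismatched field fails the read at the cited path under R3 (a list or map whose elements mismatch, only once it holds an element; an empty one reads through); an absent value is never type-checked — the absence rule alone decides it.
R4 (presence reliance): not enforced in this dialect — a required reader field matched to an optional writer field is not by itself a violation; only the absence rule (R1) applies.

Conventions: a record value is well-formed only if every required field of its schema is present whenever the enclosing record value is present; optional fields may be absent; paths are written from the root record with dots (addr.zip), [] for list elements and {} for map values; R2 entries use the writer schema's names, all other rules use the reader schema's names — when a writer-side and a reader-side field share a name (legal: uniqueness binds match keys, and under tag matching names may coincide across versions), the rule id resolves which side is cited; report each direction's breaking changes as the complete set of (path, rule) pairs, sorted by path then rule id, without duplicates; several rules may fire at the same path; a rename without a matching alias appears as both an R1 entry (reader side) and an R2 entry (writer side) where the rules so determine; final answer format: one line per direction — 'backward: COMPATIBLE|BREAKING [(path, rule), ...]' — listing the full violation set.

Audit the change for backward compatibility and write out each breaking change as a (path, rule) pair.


arrows below run writer -> reader for Device
backward on Device — v2 reading data written by v1:
  map<string, float64> -> map<string, float64>, writer optional: codes aligns to extras
  Geo -> Geo, writer required: meta aligns to meta
  label: no writer match
  int64 -> int64, writer optional: duration aligns to duration
  float64 -> float64, writer required: score aligns to score
  string -> string, writer optional: notes aligns to notes
  string -> string, writer optional: meta.name aligns to meta.name
  int64 -> int64, writer required: meta.age aligns to meta.age
  int64 -> int64, writer required: meta.zip aligns to meta.zip
  int32 -> int32, writer required: meta.retries aligns to meta.quantity
  => no violations; backward on Device: COMPATIBLE
the other Device changes do not affect what is asked:
  renamed field quantity to retries in record Geo (alias quantity declared on the renamed field) -> fires only in the forward direction of Device, which is not asked here
  renamed field extras to codes in record Device (alias extras declared on the renamed field) -> fires only in the forward direction of Device, which is not asked here
  added field label to record Device: required string, tag 9, default "delta" (in v2 it sits immediately before duration) -> fires only in the forward direction of Device, which is not asked here

backward: COMPATIBLE []
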